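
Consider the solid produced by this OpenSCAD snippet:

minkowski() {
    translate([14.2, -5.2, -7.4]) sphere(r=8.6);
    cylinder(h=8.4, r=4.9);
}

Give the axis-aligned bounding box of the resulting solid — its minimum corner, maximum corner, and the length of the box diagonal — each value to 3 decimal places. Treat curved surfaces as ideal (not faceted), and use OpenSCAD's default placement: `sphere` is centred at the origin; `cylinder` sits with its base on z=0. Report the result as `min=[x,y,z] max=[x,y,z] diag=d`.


A = translate([14.2, -5.2, -7.4]) sphere(r=8.6) → bbox [5.6,-13.8,-16] .. [22.8,3.4,1.2]
B = cylinder(h=8.4, r=4.9) → bbox [-4.9,-4.9,0] .. [4.9,4.9,8.4]
lo = A.lo+B.lo = [5.6-4.9, -13.8-4.9, -16+0] = [0.700,-18.700,-16.000]
hi = A.hi+B.hi = [22.8+4.9, 3.4+4.9, 1.2+8.4] = [27.700,8.300,9.600]
diag = √(27²+27²+25.6²) = √2113.36 = 45.971

min=[0.700,-18.700,-16.000] max=[27.700,8.300,9.600] diag=45.971


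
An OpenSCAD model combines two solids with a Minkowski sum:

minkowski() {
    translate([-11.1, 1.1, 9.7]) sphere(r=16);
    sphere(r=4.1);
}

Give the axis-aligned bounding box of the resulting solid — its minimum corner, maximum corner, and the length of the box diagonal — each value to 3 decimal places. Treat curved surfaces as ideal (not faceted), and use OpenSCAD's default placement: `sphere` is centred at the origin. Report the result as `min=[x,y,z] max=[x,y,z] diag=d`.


A = translate([-11.1, 1.1, 9.7]) sphere(r=16) → bbox [-27.1,-14.9,-6.3] .. [4.9,17.1,25.7]
B = sphere(r=4.1) → bbox [-4.1,-4.1,-4.1] .. [4.1,4.1,4.1]
lo = A.lo+B.lo = [-27.1-4.1, -14.9-4.1, -6.3-4.1] = [-31.200,-19.000,-10.400]
hi = A.hi+B.hi = [4.9+4.1, 17.1+4.1, 25.7+4.1] = [9.000,21.200,29.800]
diag = √(40.2²+40.2²+40.2²) = √4848.12 = 69.628

min=[-31.200,-19.000,-10.400] max=[9.000,21.200,29.800] diag=69.628


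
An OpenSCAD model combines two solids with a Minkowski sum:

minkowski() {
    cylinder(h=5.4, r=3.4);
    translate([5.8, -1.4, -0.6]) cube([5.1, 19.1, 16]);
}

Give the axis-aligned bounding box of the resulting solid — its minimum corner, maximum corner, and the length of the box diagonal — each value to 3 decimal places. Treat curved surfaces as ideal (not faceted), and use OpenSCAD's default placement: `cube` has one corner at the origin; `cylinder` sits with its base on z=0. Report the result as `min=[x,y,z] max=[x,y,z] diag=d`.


min=[2.400,-4.800,-0.600] max=[14.300,21.100,20.800] diag=35.642

A = translate([5.8, -1.4, -0.6]) cube([5.1, 19.1, 16]) → bbox [5.8,-1.4,-0.6] .. [10.9,17.7,15.4]
B = cylinder(h=5.4, r=3.4) → bbox [-3.4,-3.4,0] .. [3.4,3.4,5.4]
lo = A.lo+B.lo = [5.8-3.4, -1.4-3.4, -0.6+0] = [2.400,-4.800,-0.600]
hi = A.hi+B.hi = [10.9+3.4, 17.7+3.4, 15.4+5.4] = [14.300,21.100,20.800]
diag = √(11.9²+25.9²+21.4²) = √1270.38 = 35.642


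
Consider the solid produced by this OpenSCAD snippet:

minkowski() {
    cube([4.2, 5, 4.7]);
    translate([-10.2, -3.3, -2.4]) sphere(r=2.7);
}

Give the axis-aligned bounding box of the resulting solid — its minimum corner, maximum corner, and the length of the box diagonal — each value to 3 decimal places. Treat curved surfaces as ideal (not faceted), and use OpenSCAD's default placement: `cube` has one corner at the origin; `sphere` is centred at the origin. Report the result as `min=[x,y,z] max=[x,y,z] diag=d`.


min=[-12.900,-6.000,-5.100] max=[-3.300,4.400,5.000] diag=17.388

A = translate([-10.2, -3.3, -2.4]) sphere(r=2.7) → bbox [-12.9,-6,-5.1] .. [-7.5,-0.6,0.3]
B = cube([4.2, 5, 4.7]) → bbox [0,0,0] .. [4.2,5,4.7]
lo = A.lo+B.lo = [-12.9+0, -6+0, -5.1+0] = [-12.900,-6.000,-5.100]
hi = A.hi+B.hi = [-7.5+4.2, -0.6+5, 0.3+4.7] = [-3.300,4.400,5.000]
diag = √(9.6²+10.4²+10.1²) = √302.33 = 17.388


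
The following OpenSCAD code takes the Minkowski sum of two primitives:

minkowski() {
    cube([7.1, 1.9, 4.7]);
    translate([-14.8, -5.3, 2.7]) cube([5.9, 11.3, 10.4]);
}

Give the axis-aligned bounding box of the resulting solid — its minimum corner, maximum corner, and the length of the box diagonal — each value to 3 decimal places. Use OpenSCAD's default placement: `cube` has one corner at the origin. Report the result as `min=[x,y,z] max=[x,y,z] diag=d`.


min=[-14.800,-5.300,2.700] max=[-1.800,7.900,17.800] diag=23.901

A = translate([-14.8, -5.3, 2.7]) cube([5.9, 11.3, 10.4]) → bbox [-14.8,-5.3,2.7] .. [-8.9,6,13.1]
B = cube([7.1, 1.9, 4.7]) → bbox [0,0,0] .. [7.1,1.9,4.7]
lo = A.lo+B.lo = [-14.8+0, -5.3+0, 2.7+0] = [-14.800,-5.300,2.700]
hi = A.hi+B.hi = [-8.9+7.1, 6+1.9, 13.1+4.7] = [-1.800,7.900,17.800]
diag = √(13²+13.2²+15.1²) = √571.25 = 23.901


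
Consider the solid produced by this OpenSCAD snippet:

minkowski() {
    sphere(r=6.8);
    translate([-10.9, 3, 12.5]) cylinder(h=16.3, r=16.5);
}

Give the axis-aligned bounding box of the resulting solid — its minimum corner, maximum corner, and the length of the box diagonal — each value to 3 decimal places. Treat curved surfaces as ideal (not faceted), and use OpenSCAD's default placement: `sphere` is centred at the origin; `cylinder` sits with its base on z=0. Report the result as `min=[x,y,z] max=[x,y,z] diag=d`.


min=[-34.200,-20.300,5.700] max=[12.400,26.300,35.600] diag=72.368

A = translate([-10.9, 3, 12.5]) cylinder(h=16.3, r=16.5) → bbox [-27.4,-13.5,12.5] .. [5.6,19.5,28.8]
B = sphere(r=6.8) → bbox [-6.8,-6.8,-6.8] .. [6.8,6.8,6.8]
lo = A.lo+B.lo = [-27.4-6.8, -13.5-6.8, 12.5-6.8] = [-34.200,-20.300,5.700]
hi = A.hi+B.hi = [5.6+6.8, 19.5+6.8, 28.8+6.8] = [12.400,26.300,35.600]
diag = √(46.6²+46.6²+29.9²) = √5237.13 = 72.368


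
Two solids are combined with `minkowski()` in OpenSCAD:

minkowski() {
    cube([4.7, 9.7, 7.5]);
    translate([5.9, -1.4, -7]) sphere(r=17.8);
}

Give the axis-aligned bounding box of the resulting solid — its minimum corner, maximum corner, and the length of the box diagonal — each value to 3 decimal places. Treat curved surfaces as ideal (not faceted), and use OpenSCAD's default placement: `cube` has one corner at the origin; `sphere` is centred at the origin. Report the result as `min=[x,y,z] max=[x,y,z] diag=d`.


A = translate([5.9, -1.4, -7]) sphere(r=17.8) → bbox [-11.9,-19.2,-24.8] .. [23.7,16.4,10.8]
B = cube([4.7, 9.7, 7.5]) → bbox [0,0,0] .. [4.7,9.7,7.5]
lo = A.lo+B.lo = [-11.9+0, -19.2+0, -24.8+0] = [-11.900,-19.200,-24.800]
hi = A.hi+B.hi = [23.7+4.7, 16.4+9.7, 10.8+7.5] = [28.400,26.100,18.300]
diag = √(40.3²+45.3²+43.1²) = √5533.79 = 74.389

min=[-11.900,-19.200,-24.800] max=[28.400,26.100,18.300] diag=74.389


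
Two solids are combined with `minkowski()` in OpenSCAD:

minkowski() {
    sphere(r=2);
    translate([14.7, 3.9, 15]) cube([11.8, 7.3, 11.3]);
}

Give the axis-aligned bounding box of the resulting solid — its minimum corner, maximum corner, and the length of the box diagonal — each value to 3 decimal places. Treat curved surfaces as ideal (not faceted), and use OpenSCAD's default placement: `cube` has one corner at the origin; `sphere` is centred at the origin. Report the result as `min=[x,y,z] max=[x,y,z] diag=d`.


A = translate([14.7, 3.9, 15]) cube([11.8, 7.3, 11.3]) → bbox [14.7,3.9,15] .. [26.5,11.2,26.3]
B = sphere(r=2) → bbox [-2,-2,-2] .. [2,2,2]
lo = A.lo+B.lo = [14.7-2, 3.9-2, 15-2] = [12.700,1.900,13.000]
hi = A.hi+B.hi = [26.5+2, 11.2+2, 26.3+2] = [28.500,13.200,28.300]
diag = √(15.8²+11.3²+15.3²) = √611.42 = 24.727

min=[12.700,1.900,13.000] max=[28.500,13.200,28.300] diag=24.727


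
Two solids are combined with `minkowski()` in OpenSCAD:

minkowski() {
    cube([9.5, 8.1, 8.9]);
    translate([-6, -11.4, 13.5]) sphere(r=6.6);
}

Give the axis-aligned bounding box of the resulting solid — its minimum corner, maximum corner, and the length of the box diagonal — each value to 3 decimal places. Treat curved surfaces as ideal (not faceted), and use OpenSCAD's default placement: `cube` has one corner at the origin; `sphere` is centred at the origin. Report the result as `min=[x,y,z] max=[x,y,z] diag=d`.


A = translate([-6, -11.4, 13.5]) sphere(r=6.6) → bbox [-12.6,-18,6.9] .. [0.6,-4.8,20.1]
B = cube([9.5, 8.1, 8.9]) → bbox [0,0,0] .. [9.5,8.1,8.9]
lo = A.lo+B.lo = [-12.6+0, -18+0, 6.9+0] = [-12.600,-18.000,6.900]
hi = A.hi+B.hi = [0.6+9.5, -4.8+8.1, 20.1+8.9] = [10.100,3.300,29.000]
diag = √(22.7²+21.3²+22.1²) = √1457.39 = 38.176

min=[-12.600,-18.000,6.900] max=[10.100,3.300,29.000] diag=38.176


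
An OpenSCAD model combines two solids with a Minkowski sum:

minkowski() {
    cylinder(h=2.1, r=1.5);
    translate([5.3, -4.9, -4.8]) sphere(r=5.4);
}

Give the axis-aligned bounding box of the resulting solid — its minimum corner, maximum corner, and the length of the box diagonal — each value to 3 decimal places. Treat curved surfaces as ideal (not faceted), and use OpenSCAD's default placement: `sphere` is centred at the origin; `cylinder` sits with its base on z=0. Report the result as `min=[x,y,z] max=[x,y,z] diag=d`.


A = translate([5.3, -4.9, -4.8]) sphere(r=5.4) → bbox [-0.1,-10.3,-10.2] .. [10.7,0.5,0.6]
B = cylinder(h=2.1, r=1.5) → bbox [-1.5,-1.5,0] .. [1.5,1.5,2.1]
lo = A.lo+B.lo = [-0.1-1.5, -10.3-1.5, -10.2+0] = [-1.600,-11.800,-10.200]
hi = A.hi+B.hi = [10.7+1.5, 0.5+1.5, 0.6+2.1] = [12.200,2.000,2.700]
diag = √(13.8²+13.8²+12.9²) = √547.29 = 23.394

min=[-1.600,-11.800,-10.200] max=[12.200,2.000,2.700] diag=23.394


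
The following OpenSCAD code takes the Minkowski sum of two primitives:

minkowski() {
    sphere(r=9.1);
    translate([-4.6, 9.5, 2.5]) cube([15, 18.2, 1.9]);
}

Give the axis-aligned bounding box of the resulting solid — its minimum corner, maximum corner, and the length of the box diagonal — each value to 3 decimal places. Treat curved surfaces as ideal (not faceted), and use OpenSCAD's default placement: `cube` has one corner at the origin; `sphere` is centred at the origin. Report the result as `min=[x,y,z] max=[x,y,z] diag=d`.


min=[-13.700,0.400,-6.600] max=[19.500,36.800,13.500] diag=53.209

A = translate([-4.6, 9.5, 2.5]) cube([15, 18.2, 1.9]) → bbox [-4.6,9.5,2.5] .. [10.4,27.7,4.4]
B = sphere(r=9.1) → bbox [-9.1,-9.1,-9.1] .. [9.1,9.1,9.1]
lo = A.lo+B.lo = [-4.6-9.1, 9.5-9.1, 2.5-9.1] = [-13.700,0.400,-6.600]
hi = A.hi+B.hi = [10.4+9.1, 27.7+9.1, 4.4+9.1] = [19.500,36.800,13.500]
diag = √(33.2²+36.4²+20.1²) = √2831.21 = 53.209


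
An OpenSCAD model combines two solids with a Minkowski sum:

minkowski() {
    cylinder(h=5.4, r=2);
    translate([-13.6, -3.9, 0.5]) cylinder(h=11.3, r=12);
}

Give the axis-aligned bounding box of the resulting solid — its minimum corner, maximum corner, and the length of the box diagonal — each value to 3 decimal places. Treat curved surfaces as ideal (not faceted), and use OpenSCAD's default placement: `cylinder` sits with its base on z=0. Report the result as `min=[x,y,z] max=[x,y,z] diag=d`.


min=[-27.600,-17.900,0.500] max=[0.400,10.100,17.200] diag=42.975

A = translate([-13.6, -3.9, 0.5]) cylinder(h=11.3, r=12) → bbox [-25.6,-15.9,0.5] .. [-1.6,8.1,11.8]
B = cylinder(h=5.4, r=2) → bbox [-2,-2,0] .. [2,2,5.4]
lo = A.lo+B.lo = [-25.6-2, -15.9-2, 0.5+0] = [-27.600,-17.900,0.500]
hi = A.hi+B.hi = [-1.6+2, 8.1+2, 11.8+5.4] = [0.400,10.100,17.200]
diag = √(28²+28²+16.7²) = √1846.89 = 42.975


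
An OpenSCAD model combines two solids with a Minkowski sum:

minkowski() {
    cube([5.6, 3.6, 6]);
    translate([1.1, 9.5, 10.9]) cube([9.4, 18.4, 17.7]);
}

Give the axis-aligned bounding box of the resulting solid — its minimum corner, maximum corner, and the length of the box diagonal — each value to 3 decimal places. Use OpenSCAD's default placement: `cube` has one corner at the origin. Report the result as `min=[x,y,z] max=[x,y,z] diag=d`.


A = translate([1.1, 9.5, 10.9]) cube([9.4, 18.4, 17.7]) → bbox [1.1,9.5,10.9] .. [10.5,27.9,28.6]
B = cube([5.6, 3.6, 6]) → bbox [0,0,0] .. [5.6,3.6,6]
lo = A.lo+B.lo = [1.1+0, 9.5+0, 10.9+0] = [1.100,9.500,10.900]
hi = A.hi+B.hi = [10.5+5.6, 27.9+3.6, 28.6+6] = [16.100,31.500,34.600]
diag = √(15²+22²+23.7²) = √1270.69 = 35.647

min=[1.100,9.500,10.900] max=[16.100,31.500,34.600] diag=35.647


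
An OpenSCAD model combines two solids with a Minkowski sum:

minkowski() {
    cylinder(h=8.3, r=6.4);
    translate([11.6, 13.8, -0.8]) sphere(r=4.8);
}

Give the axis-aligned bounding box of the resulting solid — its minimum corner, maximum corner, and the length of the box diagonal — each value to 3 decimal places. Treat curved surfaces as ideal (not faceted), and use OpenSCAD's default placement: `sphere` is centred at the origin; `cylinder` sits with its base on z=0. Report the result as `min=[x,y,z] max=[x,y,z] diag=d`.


A = translate([11.6, 13.8, -0.8]) sphere(r=4.8) → bbox [6.8,9,-5.6] .. [16.4,18.6,4]
B = cylinder(h=8.3, r=6.4) → bbox [-6.4,-6.4,0] .. [6.4,6.4,8.3]
lo = A.lo+B.lo = [6.8-6.4, 9-6.4, -5.6+0] = [0.400,2.600,-5.600]
hi = A.hi+B.hi = [16.4+6.4, 18.6+6.4, 4+8.3] = [22.800,25.000,12.300]
diag = √(22.4²+22.4²+17.9²) = √1323.93 = 36.386

min=[0.400,2.600,-5.600] max=[22.800,25.000,12.300] diag=36.386


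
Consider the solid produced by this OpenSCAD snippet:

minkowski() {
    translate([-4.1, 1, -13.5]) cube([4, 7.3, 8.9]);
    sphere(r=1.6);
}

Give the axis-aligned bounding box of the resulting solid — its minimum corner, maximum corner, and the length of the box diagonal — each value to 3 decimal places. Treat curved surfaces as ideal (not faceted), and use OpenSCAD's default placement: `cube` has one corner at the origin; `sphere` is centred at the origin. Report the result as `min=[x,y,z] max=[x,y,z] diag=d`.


A = translate([-4.1, 1, -13.5]) cube([4, 7.3, 8.9]) → bbox [-4.1,1,-13.5] .. [-0.1,8.3,-4.6]
B = sphere(r=1.6) → bbox [-1.6,-1.6,-1.6] .. [1.6,1.6,1.6]
lo = A.lo+B.lo = [-4.1-1.6, 1-1.6, -13.5-1.6] = [-5.700,-0.600,-15.100]
hi = A.hi+B.hi = [-0.1+1.6, 8.3+1.6, -4.6+1.6] = [1.500,9.900,-3.000]
diag = √(7.2²+10.5²+12.1²) = √308.5 = 17.564

min=[-5.700,-0.600,-15.100] max=[1.500,9.900,-3.000] diag=17.564


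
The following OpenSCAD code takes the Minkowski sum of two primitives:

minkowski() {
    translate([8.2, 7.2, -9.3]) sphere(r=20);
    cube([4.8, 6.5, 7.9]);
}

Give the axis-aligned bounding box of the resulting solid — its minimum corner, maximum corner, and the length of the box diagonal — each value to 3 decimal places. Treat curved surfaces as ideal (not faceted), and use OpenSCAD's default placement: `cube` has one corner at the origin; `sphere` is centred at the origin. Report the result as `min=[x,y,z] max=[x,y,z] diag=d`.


min=[-11.800,-12.800,-29.300] max=[33.000,33.700,18.600] diag=80.397

A = translate([8.2, 7.2, -9.3]) sphere(r=20) → bbox [-11.8,-12.8,-29.3] .. [28.2,27.2,10.7]
B = cube([4.8, 6.5, 7.9]) → bbox [0,0,0] .. [4.8,6.5,7.9]
lo = A.lo+B.lo = [-11.8+0, -12.8+0, -29.3+0] = [-11.800,-12.800,-29.300]
hi = A.hi+B.hi = [28.2+4.8, 27.2+6.5, 10.7+7.9] = [33.000,33.700,18.600]
diag = √(44.8²+46.5²+47.9²) = √6463.7 = 80.397


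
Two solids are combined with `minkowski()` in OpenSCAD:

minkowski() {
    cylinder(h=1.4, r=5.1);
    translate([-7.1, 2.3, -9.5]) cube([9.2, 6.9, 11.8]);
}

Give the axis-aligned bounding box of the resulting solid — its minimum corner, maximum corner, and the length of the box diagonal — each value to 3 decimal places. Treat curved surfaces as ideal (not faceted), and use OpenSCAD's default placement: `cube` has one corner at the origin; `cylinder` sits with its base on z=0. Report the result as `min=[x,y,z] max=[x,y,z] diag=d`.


min=[-12.200,-2.800,-9.500] max=[7.200,14.300,3.700] diag=29.035

A = translate([-7.1, 2.3, -9.5]) cube([9.2, 6.9, 11.8]) → bbox [-7.1,2.3,-9.5] .. [2.1,9.2,2.3]
B = cylinder(h=1.4, r=5.1) → bbox [-5.1,-5.1,0] .. [5.1,5.1,1.4]
lo = A.lo+B.lo = [-7.1-5.1, 2.3-5.1, -9.5+0] = [-12.200,-2.800,-9.500]
hi = A.hi+B.hi = [2.1+5.1, 9.2+5.1, 2.3+1.4] = [7.200,14.300,3.700]
diag = √(19.4²+17.1²+13.2²) = √843.01 = 29.035


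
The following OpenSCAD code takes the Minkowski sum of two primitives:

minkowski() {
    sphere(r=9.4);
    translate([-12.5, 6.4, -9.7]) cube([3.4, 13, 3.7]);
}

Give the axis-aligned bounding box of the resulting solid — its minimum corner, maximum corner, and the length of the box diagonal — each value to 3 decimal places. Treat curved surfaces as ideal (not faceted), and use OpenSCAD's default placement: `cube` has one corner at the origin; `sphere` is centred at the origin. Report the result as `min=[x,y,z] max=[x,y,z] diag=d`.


min=[-21.900,-3.000,-19.100] max=[0.300,28.800,3.400] diag=44.837

A = translate([-12.5, 6.4, -9.7]) cube([3.4, 13, 3.7]) → bbox [-12.5,6.4,-9.7] .. [-9.1,19.4,-6]
B = sphere(r=9.4) → bbox [-9.4,-9.4,-9.4] .. [9.4,9.4,9.4]
lo = A.lo+B.lo = [-12.5-9.4, 6.4-9.4, -9.7-9.4] = [-21.900,-3.000,-19.100]
hi = A.hi+B.hi = [-9.1+9.4, 19.4+9.4, -6+9.4] = [0.300,28.800,3.400]
diag = √(22.2²+31.8²+22.5²) = √2010.33 = 44.837


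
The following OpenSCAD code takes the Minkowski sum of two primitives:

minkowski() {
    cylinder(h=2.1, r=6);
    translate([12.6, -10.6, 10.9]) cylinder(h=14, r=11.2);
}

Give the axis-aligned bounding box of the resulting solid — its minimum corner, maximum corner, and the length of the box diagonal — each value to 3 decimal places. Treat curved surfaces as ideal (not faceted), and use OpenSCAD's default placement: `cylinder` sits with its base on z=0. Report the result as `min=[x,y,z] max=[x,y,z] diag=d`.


min=[-4.600,-27.800,10.900] max=[29.800,6.600,27.000] diag=51.244

A = translate([12.6, -10.6, 10.9]) cylinder(h=14, r=11.2) → bbox [1.4,-21.8,10.9] .. [23.8,0.6,24.9]
B = cylinder(h=2.1, r=6) → bbox [-6,-6,0] .. [6,6,2.1]
lo = A.lo+B.lo = [1.4-6, -21.8-6, 10.9+0] = [-4.600,-27.800,10.900]
hi = A.hi+B.hi = [23.8+6, 0.6+6, 24.9+2.1] = [29.800,6.600,27.000]
diag = √(34.4²+34.4²+16.1²) = √2625.93 = 51.244


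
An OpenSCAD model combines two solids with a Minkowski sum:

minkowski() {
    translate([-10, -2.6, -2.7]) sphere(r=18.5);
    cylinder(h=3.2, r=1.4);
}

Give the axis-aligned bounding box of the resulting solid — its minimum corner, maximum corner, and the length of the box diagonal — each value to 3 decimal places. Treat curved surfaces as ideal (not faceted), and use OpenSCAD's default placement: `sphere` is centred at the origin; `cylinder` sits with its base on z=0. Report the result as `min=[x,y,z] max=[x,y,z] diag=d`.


A = translate([-10, -2.6, -2.7]) sphere(r=18.5) → bbox [-28.5,-21.1,-21.2] .. [8.5,15.9,15.8]
B = cylinder(h=3.2, r=1.4) → bbox [-1.4,-1.4,0] .. [1.4,1.4,3.2]
lo = A.lo+B.lo = [-28.5-1.4, -21.1-1.4, -21.2+0] = [-29.900,-22.500,-21.200]
hi = A.hi+B.hi = [8.5+1.4, 15.9+1.4, 15.8+3.2] = [9.900,17.300,19.000]
diag = √(39.8²+39.8²+40.2²) = √4784.12 = 69.167

min=[-29.900,-22.500,-21.200] max=[9.900,17.300,19.000] diag=69.167


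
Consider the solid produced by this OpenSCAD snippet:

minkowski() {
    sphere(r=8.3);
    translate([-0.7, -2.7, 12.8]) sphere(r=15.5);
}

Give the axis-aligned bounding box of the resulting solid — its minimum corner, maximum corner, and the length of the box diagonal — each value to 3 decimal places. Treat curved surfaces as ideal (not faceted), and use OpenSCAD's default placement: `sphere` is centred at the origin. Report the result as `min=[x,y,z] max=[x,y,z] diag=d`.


A = translate([-0.7, -2.7, 12.8]) sphere(r=15.5) → bbox [-16.2,-18.2,-2.7] .. [14.8,12.8,28.3]
B = sphere(r=8.3) → bbox [-8.3,-8.3,-8.3] .. [8.3,8.3,8.3]
lo = A.lo+B.lo = [-16.2-8.3, -18.2-8.3, -2.7-8.3] = [-24.500,-26.500,-11.000]
hi = A.hi+B.hi = [14.8+8.3, 12.8+8.3, 28.3+8.3] = [23.100,21.100,36.600]
diag = √(47.6²+47.6²+47.6²) = √6797.28 = 82.446

min=[-24.500,-26.500,-11.000] max=[23.100,21.100,36.600] diag=82.446


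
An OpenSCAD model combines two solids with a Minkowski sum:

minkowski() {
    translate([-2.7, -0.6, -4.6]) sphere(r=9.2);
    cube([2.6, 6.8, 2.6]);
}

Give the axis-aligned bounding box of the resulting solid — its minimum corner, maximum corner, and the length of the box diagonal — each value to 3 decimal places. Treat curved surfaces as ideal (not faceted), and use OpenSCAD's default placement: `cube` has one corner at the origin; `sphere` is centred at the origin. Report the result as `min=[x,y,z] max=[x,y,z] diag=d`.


A = translate([-2.7, -0.6, -4.6]) sphere(r=9.2) → bbox [-11.9,-9.8,-13.8] .. [6.5,8.6,4.6]
B = cube([2.6, 6.8, 2.6]) → bbox [0,0,0] .. [2.6,6.8,2.6]
lo = A.lo+B.lo = [-11.9+0, -9.8+0, -13.8+0] = [-11.900,-9.800,-13.800]
hi = A.hi+B.hi = [6.5+2.6, 8.6+6.8, 4.6+2.6] = [9.100,15.400,7.200]
diag = √(21²+25.2²+21²) = √1517.04 = 38.949

min=[-11.900,-9.800,-13.800] max=[9.100,15.400,7.200] diag=38.949


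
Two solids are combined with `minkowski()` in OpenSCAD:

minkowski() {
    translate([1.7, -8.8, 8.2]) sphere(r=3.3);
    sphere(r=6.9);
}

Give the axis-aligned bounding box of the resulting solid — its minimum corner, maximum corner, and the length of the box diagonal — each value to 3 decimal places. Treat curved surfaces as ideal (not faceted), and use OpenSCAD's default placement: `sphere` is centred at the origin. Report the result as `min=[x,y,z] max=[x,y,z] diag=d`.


min=[-8.500,-19.000,-2.000] max=[11.900,1.400,18.400] diag=35.334

A = translate([1.7, -8.8, 8.2]) sphere(r=3.3) → bbox [-1.6,-12.1,4.9] .. [5,-5.5,11.5]
B = sphere(r=6.9) → bbox [-6.9,-6.9,-6.9] .. [6.9,6.9,6.9]
lo = A.lo+B.lo = [-1.6-6.9, -12.1-6.9, 4.9-6.9] = [-8.500,-19.000,-2.000]
hi = A.hi+B.hi = [5+6.9, -5.5+6.9, 11.5+6.9] = [11.900,1.400,18.400]
diag = √(20.4²+20.4²+20.4²) = √1248.48 = 35.334


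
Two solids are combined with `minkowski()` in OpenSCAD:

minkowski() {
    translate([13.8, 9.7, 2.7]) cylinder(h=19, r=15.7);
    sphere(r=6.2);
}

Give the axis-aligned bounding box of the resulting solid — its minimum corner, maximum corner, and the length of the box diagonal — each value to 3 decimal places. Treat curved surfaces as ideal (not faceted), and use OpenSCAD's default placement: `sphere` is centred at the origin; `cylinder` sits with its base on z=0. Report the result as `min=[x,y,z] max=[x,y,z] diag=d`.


min=[-8.100,-12.200,-3.500] max=[35.700,31.600,27.900] diag=69.447

A = translate([13.8, 9.7, 2.7]) cylinder(h=19, r=15.7) → bbox [-1.9,-6,2.7] .. [29.5,25.4,21.7]
B = sphere(r=6.2) → bbox [-6.2,-6.2,-6.2] .. [6.2,6.2,6.2]
lo = A.lo+B.lo = [-1.9-6.2, -6-6.2, 2.7-6.2] = [-8.100,-12.200,-3.500]
hi = A.hi+B.hi = [29.5+6.2, 25.4+6.2, 21.7+6.2] = [35.700,31.600,27.900]
diag = √(43.8²+43.8²+31.4²) = √4822.84 = 69.447


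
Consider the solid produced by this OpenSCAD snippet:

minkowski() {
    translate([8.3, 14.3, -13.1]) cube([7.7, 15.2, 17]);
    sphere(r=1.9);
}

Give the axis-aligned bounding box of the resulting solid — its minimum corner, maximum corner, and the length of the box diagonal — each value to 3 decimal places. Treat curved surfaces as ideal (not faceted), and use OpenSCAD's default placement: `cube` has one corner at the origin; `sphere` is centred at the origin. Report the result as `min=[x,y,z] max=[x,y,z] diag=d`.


A = translate([8.3, 14.3, -13.1]) cube([7.7, 15.2, 17]) → bbox [8.3,14.3,-13.1] .. [16,29.5,3.9]
B = sphere(r=1.9) → bbox [-1.9,-1.9,-1.9] .. [1.9,1.9,1.9]
lo = A.lo+B.lo = [8.3-1.9, 14.3-1.9, -13.1-1.9] = [6.400,12.400,-15.000]
hi = A.hi+B.hi = [16+1.9, 29.5+1.9, 3.9+1.9] = [17.900,31.400,5.800]
diag = √(11.5²+19²+20.8²) = √925.89 = 30.428

min=[6.400,12.400,-15.000] max=[17.900,31.400,5.800] diag=30.428


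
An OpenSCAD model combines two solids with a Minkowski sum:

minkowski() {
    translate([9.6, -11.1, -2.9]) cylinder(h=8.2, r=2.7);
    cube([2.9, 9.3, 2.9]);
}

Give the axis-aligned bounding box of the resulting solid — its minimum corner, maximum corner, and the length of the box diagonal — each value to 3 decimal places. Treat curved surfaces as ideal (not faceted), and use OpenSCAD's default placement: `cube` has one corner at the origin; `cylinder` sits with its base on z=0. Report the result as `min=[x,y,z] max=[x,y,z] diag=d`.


min=[6.900,-13.800,-2.900] max=[15.200,0.900,8.200] diag=20.204

A = translate([9.6, -11.1, -2.9]) cylinder(h=8.2, r=2.7) → bbox [6.9,-13.8,-2.9] .. [12.3,-8.4,5.3]
B = cube([2.9, 9.3, 2.9]) → bbox [0,0,0] .. [2.9,9.3,2.9]
lo = A.lo+B.lo = [6.9+0, -13.8+0, -2.9+0] = [6.900,-13.800,-2.900]
hi = A.hi+B.hi = [12.3+2.9, -8.4+9.3, 5.3+2.9] = [15.200,0.900,8.200]
diag = √(8.3²+14.7²+11.1²) = √408.19 = 20.204


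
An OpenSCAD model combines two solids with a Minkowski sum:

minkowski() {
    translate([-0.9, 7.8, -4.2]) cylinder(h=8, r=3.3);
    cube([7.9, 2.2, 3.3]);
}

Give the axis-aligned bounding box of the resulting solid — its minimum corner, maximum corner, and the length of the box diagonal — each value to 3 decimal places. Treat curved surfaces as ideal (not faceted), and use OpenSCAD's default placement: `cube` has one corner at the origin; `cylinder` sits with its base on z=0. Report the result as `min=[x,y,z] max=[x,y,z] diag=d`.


A = translate([-0.9, 7.8, -4.2]) cylinder(h=8, r=3.3) → bbox [-4.2,4.5,-4.2] .. [2.4,11.1,3.8]
B = cube([7.9, 2.2, 3.3]) → bbox [0,0,0] .. [7.9,2.2,3.3]
lo = A.lo+B.lo = [-4.2+0, 4.5+0, -4.2+0] = [-4.200,4.500,-4.200]
hi = A.hi+B.hi = [2.4+7.9, 11.1+2.2, 3.8+3.3] = [10.300,13.300,7.100]
diag = √(14.5²+8.8²+11.3²) = √415.38 = 20.381

min=[-4.200,4.500,-4.200] max=[10.300,13.300,7.100] diag=20.381


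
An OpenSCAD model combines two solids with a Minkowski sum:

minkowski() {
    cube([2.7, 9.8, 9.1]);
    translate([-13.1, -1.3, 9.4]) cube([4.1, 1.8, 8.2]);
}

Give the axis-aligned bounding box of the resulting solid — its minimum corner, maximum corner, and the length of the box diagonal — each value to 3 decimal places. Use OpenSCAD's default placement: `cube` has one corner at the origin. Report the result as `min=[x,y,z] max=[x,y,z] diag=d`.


A = translate([-13.1, -1.3, 9.4]) cube([4.1, 1.8, 8.2]) → bbox [-13.1,-1.3,9.4] .. [-9,0.5,17.6]
B = cube([2.7, 9.8, 9.1]) → bbox [0,0,0] .. [2.7,9.8,9.1]
lo = A.lo+B.lo = [-13.1+0, -1.3+0, 9.4+0] = [-13.100,-1.300,9.400]
hi = A.hi+B.hi = [-9+2.7, 0.5+9.8, 17.6+9.1] = [-6.300,10.300,26.700]
diag = √(6.8²+11.6²+17.3²) = √480.09 = 21.911

min=[-13.100,-1.300,9.400] max=[-6.300,10.300,26.700] diag=21.911


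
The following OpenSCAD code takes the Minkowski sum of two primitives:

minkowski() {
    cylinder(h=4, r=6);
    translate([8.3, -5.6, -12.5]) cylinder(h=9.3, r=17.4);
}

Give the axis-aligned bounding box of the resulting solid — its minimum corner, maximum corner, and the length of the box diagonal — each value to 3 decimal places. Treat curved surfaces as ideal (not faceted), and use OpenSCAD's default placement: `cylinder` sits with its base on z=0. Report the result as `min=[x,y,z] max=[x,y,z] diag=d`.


A = translate([8.3, -5.6, -12.5]) cylinder(h=9.3, r=17.4) → bbox [-9.1,-23,-12.5] .. [25.7,11.8,-3.2]
B = cylinder(h=4, r=6) → bbox [-6,-6,0] .. [6,6,4]
lo = A.lo+B.lo = [-9.1-6, -23-6, -12.5+0] = [-15.100,-29.000,-12.500]
hi = A.hi+B.hi = [25.7+6, 11.8+6, -3.2+4] = [31.700,17.800,0.800]
diag = √(46.8²+46.8²+13.3²) = √4557.37 = 67.508

min=[-15.100,-29.000,-12.500] max=[31.700,17.800,0.800] diag=67.508


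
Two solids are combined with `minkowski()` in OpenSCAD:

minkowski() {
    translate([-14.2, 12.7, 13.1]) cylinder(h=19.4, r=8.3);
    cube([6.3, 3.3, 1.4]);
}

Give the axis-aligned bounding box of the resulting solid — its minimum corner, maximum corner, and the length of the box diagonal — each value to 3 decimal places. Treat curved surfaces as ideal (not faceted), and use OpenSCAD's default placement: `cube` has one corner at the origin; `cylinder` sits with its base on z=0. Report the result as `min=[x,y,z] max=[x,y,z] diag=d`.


min=[-22.500,4.400,13.100] max=[0.400,24.300,33.900] diag=36.784

A = translate([-14.2, 12.7, 13.1]) cylinder(h=19.4, r=8.3) → bbox [-22.5,4.4,13.1] .. [-5.9,21,32.5]
B = cube([6.3, 3.3, 1.4]) → bbox [0,0,0] .. [6.3,3.3,1.4]
lo = A.lo+B.lo = [-22.5+0, 4.4+0, 13.1+0] = [-22.500,4.400,13.100]
hi = A.hi+B.hi = [-5.9+6.3, 21+3.3, 32.5+1.4] = [0.400,24.300,33.900]
diag = √(22.9²+19.9²+20.8²) = √1353.06 = 36.784


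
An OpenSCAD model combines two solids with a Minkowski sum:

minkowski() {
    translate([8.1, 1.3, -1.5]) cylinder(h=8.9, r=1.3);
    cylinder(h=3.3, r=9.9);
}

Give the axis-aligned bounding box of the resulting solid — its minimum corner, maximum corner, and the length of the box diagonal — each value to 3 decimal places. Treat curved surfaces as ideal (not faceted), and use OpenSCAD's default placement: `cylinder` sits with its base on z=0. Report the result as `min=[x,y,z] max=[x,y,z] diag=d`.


A = translate([8.1, 1.3, -1.5]) cylinder(h=8.9, r=1.3) → bbox [6.8,0,-1.5] .. [9.4,2.6,7.4]
B = cylinder(h=3.3, r=9.9) → bbox [-9.9,-9.9,0] .. [9.9,9.9,3.3]
lo = A.lo+B.lo = [6.8-9.9, 0-9.9, -1.5+0] = [-3.100,-9.900,-1.500]
hi = A.hi+B.hi = [9.4+9.9, 2.6+9.9, 7.4+3.3] = [19.300,12.500,10.700]
diag = √(22.4²+22.4²+12.2²) = √1152.36 = 33.946

min=[-3.100,-9.900,-1.500] max=[19.300,12.500,10.700] diag=33.946


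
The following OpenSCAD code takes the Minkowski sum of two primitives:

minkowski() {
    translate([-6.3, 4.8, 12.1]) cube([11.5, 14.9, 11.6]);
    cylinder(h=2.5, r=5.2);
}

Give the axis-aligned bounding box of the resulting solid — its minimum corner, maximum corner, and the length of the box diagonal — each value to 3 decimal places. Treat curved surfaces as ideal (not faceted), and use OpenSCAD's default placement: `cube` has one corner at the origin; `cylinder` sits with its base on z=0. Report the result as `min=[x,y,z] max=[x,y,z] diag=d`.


A = translate([-6.3, 4.8, 12.1]) cube([11.5, 14.9, 11.6]) → bbox [-6.3,4.8,12.1] .. [5.2,19.7,23.7]
B = cylinder(h=2.5, r=5.2) → bbox [-5.2,-5.2,0] .. [5.2,5.2,2.5]
lo = A.lo+B.lo = [-6.3-5.2, 4.8-5.2, 12.1+0] = [-11.500,-0.400,12.100]
hi = A.hi+B.hi = [5.2+5.2, 19.7+5.2, 23.7+2.5] = [10.400,24.900,26.200]
diag = √(21.9²+25.3²+14.1²) = √1318.51 = 36.311

min=[-11.500,-0.400,12.100] max=[10.400,24.900,26.200] diag=36.311


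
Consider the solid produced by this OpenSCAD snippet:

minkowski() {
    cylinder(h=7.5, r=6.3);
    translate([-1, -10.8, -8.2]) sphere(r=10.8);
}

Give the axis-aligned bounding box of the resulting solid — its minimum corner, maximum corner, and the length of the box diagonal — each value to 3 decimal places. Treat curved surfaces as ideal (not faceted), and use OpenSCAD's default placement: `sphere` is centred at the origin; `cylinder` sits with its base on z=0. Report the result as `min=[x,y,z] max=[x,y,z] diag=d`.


min=[-18.100,-27.900,-19.000] max=[16.100,6.300,10.100] diag=56.445

A = translate([-1, -10.8, -8.2]) sphere(r=10.8) → bbox [-11.8,-21.6,-19] .. [9.8,0,2.6]
B = cylinder(h=7.5, r=6.3) → bbox [-6.3,-6.3,0] .. [6.3,6.3,7.5]
lo = A.lo+B.lo = [-11.8-6.3, -21.6-6.3, -19+0] = [-18.100,-27.900,-19.000]
hi = A.hi+B.hi = [9.8+6.3, 0+6.3, 2.6+7.5] = [16.100,6.300,10.100]
diag = √(34.2²+34.2²+29.1²) = √3186.09 = 56.445


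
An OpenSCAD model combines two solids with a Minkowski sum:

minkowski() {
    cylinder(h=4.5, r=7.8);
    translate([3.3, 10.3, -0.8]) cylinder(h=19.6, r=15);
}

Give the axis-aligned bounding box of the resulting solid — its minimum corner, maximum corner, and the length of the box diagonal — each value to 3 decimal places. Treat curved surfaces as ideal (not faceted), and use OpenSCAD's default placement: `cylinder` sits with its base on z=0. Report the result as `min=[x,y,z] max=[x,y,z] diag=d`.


min=[-19.500,-12.500,-0.800] max=[26.100,33.100,23.300] diag=68.844

A = translate([3.3, 10.3, -0.8]) cylinder(h=19.6, r=15) → bbox [-11.7,-4.7,-0.8] .. [18.3,25.3,18.8]
B = cylinder(h=4.5, r=7.8) → bbox [-7.8,-7.8,0] .. [7.8,7.8,4.5]
lo = A.lo+B.lo = [-11.7-7.8, -4.7-7.8, -0.8+0] = [-19.500,-12.500,-0.800]
hi = A.hi+B.hi = [18.3+7.8, 25.3+7.8, 18.8+4.5] = [26.100,33.100,23.300]
diag = √(45.6²+45.6²+24.1²) = √4739.53 = 68.844


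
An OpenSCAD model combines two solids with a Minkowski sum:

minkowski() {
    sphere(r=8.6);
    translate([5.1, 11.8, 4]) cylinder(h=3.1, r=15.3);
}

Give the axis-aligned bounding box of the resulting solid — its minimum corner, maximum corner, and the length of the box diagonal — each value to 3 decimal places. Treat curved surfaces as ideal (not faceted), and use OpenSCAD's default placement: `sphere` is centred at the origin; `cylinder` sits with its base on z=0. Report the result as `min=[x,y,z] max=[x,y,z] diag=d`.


A = translate([5.1, 11.8, 4]) cylinder(h=3.1, r=15.3) → bbox [-10.2,-3.5,4] .. [20.4,27.1,7.1]
B = sphere(r=8.6) → bbox [-8.6,-8.6,-8.6] .. [8.6,8.6,8.6]
lo = A.lo+B.lo = [-10.2-8.6, -3.5-8.6, 4-8.6] = [-18.800,-12.100,-4.600]
hi = A.hi+B.hi = [20.4+8.6, 27.1+8.6, 7.1+8.6] = [29.000,35.700,15.700]
diag = √(47.8²+47.8²+20.3²) = √4981.77 = 70.582

min=[-18.800,-12.100,-4.600] max=[29.000,35.700,15.700] diag=70.582


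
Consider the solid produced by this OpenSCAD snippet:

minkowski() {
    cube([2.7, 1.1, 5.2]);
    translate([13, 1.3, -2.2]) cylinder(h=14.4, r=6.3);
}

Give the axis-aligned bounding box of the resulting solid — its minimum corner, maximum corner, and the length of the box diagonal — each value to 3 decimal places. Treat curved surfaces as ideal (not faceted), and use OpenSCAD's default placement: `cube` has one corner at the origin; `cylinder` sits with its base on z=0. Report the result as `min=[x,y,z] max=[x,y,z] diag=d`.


A = translate([13, 1.3, -2.2]) cylinder(h=14.4, r=6.3) → bbox [6.7,-5,-2.2] .. [19.3,7.6,12.2]
B = cube([2.7, 1.1, 5.2]) → bbox [0,0,0] .. [2.7,1.1,5.2]
lo = A.lo+B.lo = [6.7+0, -5+0, -2.2+0] = [6.700,-5.000,-2.200]
hi = A.hi+B.hi = [19.3+2.7, 7.6+1.1, 12.2+5.2] = [22.000,8.700,17.400]
diag = √(15.3²+13.7²+19.6²) = √805.94 = 28.389

min=[6.700,-5.000,-2.200] max=[22.000,8.700,17.400] diag=28.389


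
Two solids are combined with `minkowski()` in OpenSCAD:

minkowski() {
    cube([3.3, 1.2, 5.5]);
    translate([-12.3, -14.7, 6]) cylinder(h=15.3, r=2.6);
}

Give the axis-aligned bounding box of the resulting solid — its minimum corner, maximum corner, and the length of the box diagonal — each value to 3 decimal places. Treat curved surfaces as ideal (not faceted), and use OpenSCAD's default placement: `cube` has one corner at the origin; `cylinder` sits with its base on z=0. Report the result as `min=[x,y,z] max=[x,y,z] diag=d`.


A = translate([-12.3, -14.7, 6]) cylinder(h=15.3, r=2.6) → bbox [-14.9,-17.3,6] .. [-9.7,-12.1,21.3]
B = cube([3.3, 1.2, 5.5]) → bbox [0,0,0] .. [3.3,1.2,5.5]
lo = A.lo+B.lo = [-14.9+0, -17.3+0, 6+0] = [-14.900,-17.300,6.000]
hi = A.hi+B.hi = [-9.7+3.3, -12.1+1.2, 21.3+5.5] = [-6.400,-10.900,26.800]
diag = √(8.5²+6.4²+20.8²) = √545.85 = 23.363

min=[-14.900,-17.300,6.000] max=[-6.400,-10.900,26.800] diag=23.363


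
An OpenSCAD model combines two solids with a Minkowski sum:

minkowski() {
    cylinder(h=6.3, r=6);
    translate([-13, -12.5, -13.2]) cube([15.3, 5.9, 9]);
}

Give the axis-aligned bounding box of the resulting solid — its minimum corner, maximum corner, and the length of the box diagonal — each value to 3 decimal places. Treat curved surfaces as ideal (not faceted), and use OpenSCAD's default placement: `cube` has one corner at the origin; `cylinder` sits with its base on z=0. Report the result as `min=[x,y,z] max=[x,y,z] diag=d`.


A = translate([-13, -12.5, -13.2]) cube([15.3, 5.9, 9]) → bbox [-13,-12.5,-13.2] .. [2.3,-6.6,-4.2]
B = cylinder(h=6.3, r=6) → bbox [-6,-6,0] .. [6,6,6.3]
lo = A.lo+B.lo = [-13-6, -12.5-6, -13.2+0] = [-19.000,-18.500,-13.200]
hi = A.hi+B.hi = [2.3+6, -6.6+6, -4.2+6.3] = [8.300,-0.600,2.100]
diag = √(27.3²+17.9²+15.3²) = √1299.79 = 36.053

min=[-19.000,-18.500,-13.200] max=[8.300,-0.600,2.100] diag=36.053


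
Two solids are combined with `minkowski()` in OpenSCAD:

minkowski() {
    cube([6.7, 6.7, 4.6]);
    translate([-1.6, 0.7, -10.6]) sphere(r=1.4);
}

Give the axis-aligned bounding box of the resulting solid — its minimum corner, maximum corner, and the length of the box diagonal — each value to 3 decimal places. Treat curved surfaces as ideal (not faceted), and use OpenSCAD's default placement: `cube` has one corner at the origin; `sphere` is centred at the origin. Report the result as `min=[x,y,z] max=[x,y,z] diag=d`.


A = translate([-1.6, 0.7, -10.6]) sphere(r=1.4) → bbox [-3,-0.7,-12] .. [-0.2,2.1,-9.2]
B = cube([6.7, 6.7, 4.6]) → bbox [0,0,0] .. [6.7,6.7,4.6]
lo = A.lo+B.lo = [-3+0, -0.7+0, -12+0] = [-3.000,-0.700,-12.000]
hi = A.hi+B.hi = [-0.2+6.7, 2.1+6.7, -9.2+4.6] = [6.500,8.800,-4.600]
diag = √(9.5²+9.5²+7.4²) = √235.26 = 15.338

min=[-3.000,-0.700,-12.000] max=[6.500,8.800,-4.600] diag=15.338


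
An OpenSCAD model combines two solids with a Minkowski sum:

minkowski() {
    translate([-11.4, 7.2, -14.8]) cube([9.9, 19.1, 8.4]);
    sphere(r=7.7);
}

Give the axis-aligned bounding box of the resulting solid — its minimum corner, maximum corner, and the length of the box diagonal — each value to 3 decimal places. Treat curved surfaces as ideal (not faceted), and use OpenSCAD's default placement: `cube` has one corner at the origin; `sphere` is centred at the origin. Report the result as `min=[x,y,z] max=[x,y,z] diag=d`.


A = translate([-11.4, 7.2, -14.8]) cube([9.9, 19.1, 8.4]) → bbox [-11.4,7.2,-14.8] .. [-1.5,26.3,-6.4]
B = sphere(r=7.7) → bbox [-7.7,-7.7,-7.7] .. [7.7,7.7,7.7]
lo = A.lo+B.lo = [-11.4-7.7, 7.2-7.7, -14.8-7.7] = [-19.100,-0.500,-22.500]
hi = A.hi+B.hi = [-1.5+7.7, 26.3+7.7, -6.4+7.7] = [6.200,34.000,1.300]
diag = √(25.3²+34.5²+23.8²) = √2396.78 = 48.957

min=[-19.100,-0.500,-22.500] max=[6.200,34.000,1.300] diag=48.957


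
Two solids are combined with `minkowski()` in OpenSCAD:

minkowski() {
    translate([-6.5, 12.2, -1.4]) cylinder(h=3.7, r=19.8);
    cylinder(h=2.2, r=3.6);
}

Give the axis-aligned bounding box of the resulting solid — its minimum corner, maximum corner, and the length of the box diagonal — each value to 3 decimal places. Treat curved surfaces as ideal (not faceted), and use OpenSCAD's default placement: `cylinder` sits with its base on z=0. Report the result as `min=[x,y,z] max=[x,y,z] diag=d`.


min=[-29.900,-11.200,-1.400] max=[16.900,35.600,4.500] diag=66.448

A = translate([-6.5, 12.2, -1.4]) cylinder(h=3.7, r=19.8) → bbox [-26.3,-7.6,-1.4] .. [13.3,32,2.3]
B = cylinder(h=2.2, r=3.6) → bbox [-3.6,-3.6,0] .. [3.6,3.6,2.2]
lo = A.lo+B.lo = [-26.3-3.6, -7.6-3.6, -1.4+0] = [-29.900,-11.200,-1.400]
hi = A.hi+B.hi = [13.3+3.6, 32+3.6, 2.3+2.2] = [16.900,35.600,4.500]
diag = √(46.8²+46.8²+5.9²) = √4415.29 = 66.448


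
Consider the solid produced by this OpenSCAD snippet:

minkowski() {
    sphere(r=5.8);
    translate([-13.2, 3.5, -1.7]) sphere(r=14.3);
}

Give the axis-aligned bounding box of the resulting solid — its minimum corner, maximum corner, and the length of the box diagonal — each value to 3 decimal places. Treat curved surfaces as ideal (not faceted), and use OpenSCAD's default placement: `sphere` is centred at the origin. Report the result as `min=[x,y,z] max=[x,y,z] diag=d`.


A = translate([-13.2, 3.5, -1.7]) sphere(r=14.3) → bbox [-27.5,-10.8,-16] .. [1.1,17.8,12.6]
B = sphere(r=5.8) → bbox [-5.8,-5.8,-5.8] .. [5.8,5.8,5.8]
lo = A.lo+B.lo = [-27.5-5.8, -10.8-5.8, -16-5.8] = [-33.300,-16.600,-21.800]
hi = A.hi+B.hi = [1.1+5.8, 17.8+5.8, 12.6+5.8] = [6.900,23.600,18.400]
diag = √(40.2²+40.2²+40.2²) = √4848.12 = 69.628

min=[-33.300,-16.600,-21.800] max=[6.900,23.600,18.400] diag=69.628


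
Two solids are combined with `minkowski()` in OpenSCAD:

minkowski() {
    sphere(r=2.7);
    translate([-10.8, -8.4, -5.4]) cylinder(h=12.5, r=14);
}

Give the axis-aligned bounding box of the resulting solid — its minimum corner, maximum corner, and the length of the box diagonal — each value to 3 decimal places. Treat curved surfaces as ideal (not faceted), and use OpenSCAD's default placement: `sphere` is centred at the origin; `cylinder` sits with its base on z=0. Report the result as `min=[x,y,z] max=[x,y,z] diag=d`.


A = translate([-10.8, -8.4, -5.4]) cylinder(h=12.5, r=14) → bbox [-24.8,-22.4,-5.4] .. [3.2,5.6,7.1]
B = sphere(r=2.7) → bbox [-2.7,-2.7,-2.7] .. [2.7,2.7,2.7]
lo = A.lo+B.lo = [-24.8-2.7, -22.4-2.7, -5.4-2.7] = [-27.500,-25.100,-8.100]
hi = A.hi+B.hi = [3.2+2.7, 5.6+2.7, 7.1+2.7] = [5.900,8.300,9.800]
diag = √(33.4²+33.4²+17.9²) = √2551.53 = 50.513

min=[-27.500,-25.100,-8.100] max=[5.900,8.300,9.800] diag=50.513
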